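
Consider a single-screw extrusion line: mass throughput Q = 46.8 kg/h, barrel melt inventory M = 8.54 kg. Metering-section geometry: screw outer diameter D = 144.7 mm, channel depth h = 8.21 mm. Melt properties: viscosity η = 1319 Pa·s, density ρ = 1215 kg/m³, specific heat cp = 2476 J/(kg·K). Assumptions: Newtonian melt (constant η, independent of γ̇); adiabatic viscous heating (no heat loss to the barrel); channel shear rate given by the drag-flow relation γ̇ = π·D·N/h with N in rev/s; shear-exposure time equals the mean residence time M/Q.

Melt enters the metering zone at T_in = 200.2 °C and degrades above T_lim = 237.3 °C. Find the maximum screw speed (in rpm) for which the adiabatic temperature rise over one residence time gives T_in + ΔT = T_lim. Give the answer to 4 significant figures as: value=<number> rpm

Convert throughput: Q = 46.8 kg/h = 46.8/3600 = 0.013 kg/s
Mean residence time: t_res = M/Q_s = 8.54 kg / 0.013 kg/s = 656.923 s
D = 144.7 mm = 0.1447 m;  h = 8.21 mm = 0.00821 m
ΔT_a = T_lim − T_in = 237.3 °C − 200.2 °C = 37.1 K
γ̇_max² = ΔT_a·ρ·cp/(η·t_res) = 37.1·1215·2476/(1319·656.923) = 128.808 s⁻²
Take the square root: γ̇_max = √(128.808) = 11.3493 s⁻¹
N_max = γ̇_max·h / (π·D) = 11.3493 · 0.00821 / (π · 0.1447) = 0.204972 rev/s = 12.2983 rpm

value=12.30 rpm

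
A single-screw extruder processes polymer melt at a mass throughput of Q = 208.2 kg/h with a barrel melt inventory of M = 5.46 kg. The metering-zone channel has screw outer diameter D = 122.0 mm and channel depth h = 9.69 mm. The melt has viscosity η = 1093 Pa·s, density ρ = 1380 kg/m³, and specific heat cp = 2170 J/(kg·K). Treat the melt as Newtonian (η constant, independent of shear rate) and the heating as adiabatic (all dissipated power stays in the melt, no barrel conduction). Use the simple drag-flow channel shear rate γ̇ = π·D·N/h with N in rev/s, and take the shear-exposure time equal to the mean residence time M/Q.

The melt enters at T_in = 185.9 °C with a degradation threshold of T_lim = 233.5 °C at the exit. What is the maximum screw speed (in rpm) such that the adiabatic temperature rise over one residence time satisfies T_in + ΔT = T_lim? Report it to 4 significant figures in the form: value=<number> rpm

Throughput in SI: Q_s = 208.2 kg/h ÷ 3600 s/h = 0.0578333 kg/s
t_res = M / Q_s = 5.46 ÷ 0.0578333 = 94.4092 s
Geometry in SI: D = 122.0 mm → 0.122 m, h = 9.69 mm → 0.00969 m
ΔT_a = T_lim − T_in = 233.5 − 185.9 = 47.6 K
γ̇_max² = ΔT_a·ρ·cp/(η·t_res) = 47.6·1380·2170/(1093·94.4092) = 1381.37 s⁻²
γ̇_max = sqrt(1381.37) = 37.1668 s⁻¹
Solve γ̇ = πDN/h for N: N_max = γ̇_max·h/(π·D) = 37.1668 × 0.00969 / (π × 0.122) = 0.939658 rev/s = 56.3795 rpm

value=56.38 rpm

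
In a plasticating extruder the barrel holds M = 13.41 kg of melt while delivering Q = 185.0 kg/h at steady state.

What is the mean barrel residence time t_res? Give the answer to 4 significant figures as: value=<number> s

value=261.0 s

Convert throughput: Q = 185.0 kg/h = 185.0/3600 = 0.0513889 kg/s
t_res = M / Q_s = 13.41 ÷ 0.0513889 = 260.951 s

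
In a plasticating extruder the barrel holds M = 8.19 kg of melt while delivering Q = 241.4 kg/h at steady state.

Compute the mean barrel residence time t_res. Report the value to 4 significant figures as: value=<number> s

Convert throughput: Q = 241.4 kg/h = 241.4/3600 = 0.0670556 kg/s
t_res = M / Q_s = 8.19 ÷ 0.0670556 = 122.138 s

value=122.1 s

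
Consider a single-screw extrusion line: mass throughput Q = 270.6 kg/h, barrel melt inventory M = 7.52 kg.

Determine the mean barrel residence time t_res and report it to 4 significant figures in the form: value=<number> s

value=100.0 s

Q_s = Q / 3600 = 270.6 / 3600 = 0.0751667 kg/s
Mean residence time: t_res = M/Q_s = 7.52 kg / 0.0751667 kg/s = 100.044 s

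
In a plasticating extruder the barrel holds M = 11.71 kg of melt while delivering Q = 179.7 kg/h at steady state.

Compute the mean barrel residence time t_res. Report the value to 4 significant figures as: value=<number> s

value=234.6 s

Throughput in SI: Q_s = 179.7 kg/h ÷ 3600 s/h = 0.0499167 kg/s
Mean residence time: t_res = M/Q_s = 11.71 kg / 0.0499167 kg/s = 234.591 s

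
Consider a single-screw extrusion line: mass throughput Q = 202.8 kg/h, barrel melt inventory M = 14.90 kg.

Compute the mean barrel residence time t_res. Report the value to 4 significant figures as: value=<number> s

Q_s = Q / 3600 = 202.8 / 3600 = 0.0563333 kg/s
t_res = M / Q_s = 14.90 ÷ 0.0563333 = 264.497 s

value=264.5 s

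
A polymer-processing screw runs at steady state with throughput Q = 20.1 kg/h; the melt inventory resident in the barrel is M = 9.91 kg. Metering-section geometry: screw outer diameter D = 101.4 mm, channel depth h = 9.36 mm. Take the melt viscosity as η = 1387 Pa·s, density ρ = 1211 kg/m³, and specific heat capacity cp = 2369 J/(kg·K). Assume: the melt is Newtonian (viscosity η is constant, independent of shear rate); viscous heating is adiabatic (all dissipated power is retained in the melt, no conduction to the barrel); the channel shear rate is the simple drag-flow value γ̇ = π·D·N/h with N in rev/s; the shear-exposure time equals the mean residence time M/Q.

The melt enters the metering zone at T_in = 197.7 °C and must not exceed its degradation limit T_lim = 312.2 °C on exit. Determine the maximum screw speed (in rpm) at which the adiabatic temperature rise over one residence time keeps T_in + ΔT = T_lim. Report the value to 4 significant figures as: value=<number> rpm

Convert throughput: Q = 20.1 kg/h = 20.1/3600 = 0.00558333 kg/s
Mean residence time: t_res = M/Q_s = 9.91 kg / 0.00558333 kg/s = 1774.93 s
Convert to metres: D = 0.1014 m, h = 0.00936 m
Allowable rise: ΔT_a = T_lim − T_in = 312.2 − 197.7 = 114.5 K
γ̇_max² = ΔT_a·ρ·cp/(η·t_res) = 114.5·1211·2369/(1387·1774.93) = 133.431 s⁻²
γ̇_max = sqrt(133.431) = 11.5513 s⁻¹
N_max = γ̇_max·h / (π·D) = 11.5513 · 0.00936 / (π · 0.1014) = 0.339404 rev/s = 20.3642 rpm

value=20.36 rpm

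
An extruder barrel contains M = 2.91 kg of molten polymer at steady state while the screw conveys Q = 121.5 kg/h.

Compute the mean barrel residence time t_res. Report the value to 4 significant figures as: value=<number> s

value=86.22 s

Throughput in SI: Q_s = 121.5 kg/h ÷ 3600 s/h = 0.03375 kg/s
t_res = M / Q_s = 2.91 ÷ 0.03375 = 86.2222 s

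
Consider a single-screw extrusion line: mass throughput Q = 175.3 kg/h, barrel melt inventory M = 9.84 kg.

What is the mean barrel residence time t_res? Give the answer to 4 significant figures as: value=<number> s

Convert throughput: Q = 175.3 kg/h = 175.3/3600 = 0.0486944 kg/s
Mean residence time: t_res = M/Q_s = 9.84 kg / 0.0486944 kg/s = 202.076 s

value=202.1 s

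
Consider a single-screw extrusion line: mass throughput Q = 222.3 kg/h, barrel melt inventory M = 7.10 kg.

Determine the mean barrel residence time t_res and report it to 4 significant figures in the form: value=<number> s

Convert throughput: Q = 222.3 kg/h = 222.3/3600 = 0.06175 kg/s
Mean residence time: t_res = M/Q_s = 7.10 kg / 0.06175 kg/s = 114.98 s

value=115.0 s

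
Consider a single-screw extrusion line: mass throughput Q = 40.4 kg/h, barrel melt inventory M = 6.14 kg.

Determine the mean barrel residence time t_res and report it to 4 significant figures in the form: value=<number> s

value=547.1 s

Convert throughput: Q = 40.4 kg/h = 40.4/3600 = 0.0112222 kg/s
Mean residence time: t_res = M/Q_s = 6.14 kg / 0.0112222 kg/s = 547.129 s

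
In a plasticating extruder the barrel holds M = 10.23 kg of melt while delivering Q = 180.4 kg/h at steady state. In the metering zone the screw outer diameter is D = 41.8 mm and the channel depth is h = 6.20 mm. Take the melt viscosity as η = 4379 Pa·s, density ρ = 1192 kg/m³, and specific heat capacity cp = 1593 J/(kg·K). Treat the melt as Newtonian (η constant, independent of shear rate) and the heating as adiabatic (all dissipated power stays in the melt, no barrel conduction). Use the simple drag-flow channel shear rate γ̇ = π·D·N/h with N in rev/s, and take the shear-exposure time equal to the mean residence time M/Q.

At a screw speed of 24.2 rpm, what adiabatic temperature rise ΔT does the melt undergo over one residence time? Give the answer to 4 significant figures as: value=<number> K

Convert throughput: Q = 180.4 kg/h = 180.4/3600 = 0.0501111 kg/s
Mean residence time: t_res = M/Q_s = 10.23 kg / 0.0501111 kg/s = 204.146 s
Geometry in metres: D = 41.8 mm → 0.0418 m, h = 6.20 mm → 0.0062 m; screw speed N = 24.2 rpm = 0.403333 rev/s
γ̇ = π·D·N / h = π · 0.0418 · 0.403333 / 0.0062 = 8.54277 s⁻¹
ΔT = η·γ̇²·t_res / (ρ·cp) = 4379 · (8.54277)² · 204.146 / (1192 · 1593) = 34.3575 K

value=34.36 K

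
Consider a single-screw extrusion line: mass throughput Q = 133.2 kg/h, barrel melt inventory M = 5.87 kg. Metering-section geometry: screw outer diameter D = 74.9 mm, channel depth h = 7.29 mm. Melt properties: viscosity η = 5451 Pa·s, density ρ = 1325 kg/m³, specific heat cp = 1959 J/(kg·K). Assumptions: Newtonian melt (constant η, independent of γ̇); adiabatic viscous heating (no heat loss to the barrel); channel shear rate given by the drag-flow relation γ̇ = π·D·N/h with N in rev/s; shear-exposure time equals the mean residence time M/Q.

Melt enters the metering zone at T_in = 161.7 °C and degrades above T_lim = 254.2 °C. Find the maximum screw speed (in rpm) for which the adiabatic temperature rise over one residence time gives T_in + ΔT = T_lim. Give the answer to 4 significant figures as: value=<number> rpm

value=30.97 rpm

Q_s = Q / 3600 = 133.2 / 3600 = 0.037 kg/s
t_res = M / Q_s = 5.87 ÷ 0.037 = 158.649 s
Convert to metres: D = 0.0749 m, h = 0.00729 m
Allowable rise: ΔT_a = T_lim − T_in = 254.2 − 161.7 = 92.5 K
γ̇_max² = ΔT_a·ρ·cp / (η·t_res) = [92.5 × 1325 × 1959] / [5451 × 158.649] = 277.638 s⁻²
γ̇_max = sqrt(277.638) = 16.6625 s⁻¹
N_max = γ̇_max·h / (π·D) = 16.6625 · 0.00729 / (π · 0.0749) = 0.516221 rev/s = 30.9733 rpm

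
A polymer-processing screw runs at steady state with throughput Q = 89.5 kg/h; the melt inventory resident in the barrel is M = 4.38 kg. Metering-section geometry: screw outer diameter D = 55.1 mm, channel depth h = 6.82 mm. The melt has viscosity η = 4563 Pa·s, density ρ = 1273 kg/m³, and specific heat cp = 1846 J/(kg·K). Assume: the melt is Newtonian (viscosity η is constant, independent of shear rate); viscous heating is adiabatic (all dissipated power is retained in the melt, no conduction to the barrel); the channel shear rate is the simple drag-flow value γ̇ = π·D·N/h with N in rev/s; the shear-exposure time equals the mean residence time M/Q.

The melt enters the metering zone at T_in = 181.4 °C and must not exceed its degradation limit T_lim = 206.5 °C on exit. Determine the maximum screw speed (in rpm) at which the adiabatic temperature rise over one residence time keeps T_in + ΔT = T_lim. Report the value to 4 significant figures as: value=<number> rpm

Convert throughput: Q = 89.5 kg/h = 89.5/3600 = 0.0248611 kg/s
t_res = M / Q_s = 4.38 / 0.0248611 = 176.179 s
Convert to metres: D = 0.0551 m, h = 0.00682 m
ΔT_a = T_lim − T_in = 206.5 − 181.4 = 25.1 K
Invert ΔT = ηγ̇²t_res/(ρcp) for γ̇: γ̇_max² = ΔT_a ρ cp / (η t_res) = 25.1·1273·1846 / (4563·176.179) = 73.3719 s⁻²
γ̇_max = sqrt(73.3719) = 8.56574 s⁻¹
N_max = γ̇_max h / (πD) = 8.56574·0.00682/(π·0.0551) = 0.33748 rev/s → ×60 = 20.2488 rpm

value=20.25 rpm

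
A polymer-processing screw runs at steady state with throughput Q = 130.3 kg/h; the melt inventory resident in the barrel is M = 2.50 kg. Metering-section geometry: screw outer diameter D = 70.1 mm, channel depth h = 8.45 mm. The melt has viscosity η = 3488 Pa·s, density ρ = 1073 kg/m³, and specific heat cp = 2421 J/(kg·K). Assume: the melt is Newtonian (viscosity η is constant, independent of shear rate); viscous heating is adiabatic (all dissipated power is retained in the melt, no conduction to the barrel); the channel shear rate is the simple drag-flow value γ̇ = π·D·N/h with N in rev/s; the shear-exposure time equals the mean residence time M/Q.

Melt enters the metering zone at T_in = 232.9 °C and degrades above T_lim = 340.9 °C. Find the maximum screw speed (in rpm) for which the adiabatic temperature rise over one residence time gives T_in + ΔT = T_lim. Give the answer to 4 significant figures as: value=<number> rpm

value=78.56 rpm

Convert throughput: Q = 130.3 kg/h = 130.3/3600 = 0.0361944 kg/s
t_res = M / Q_s = 2.50 ÷ 0.0361944 = 69.0714 s
Convert to metres: D = 0.0701 m, h = 0.00845 m
Allowable rise: ΔT_a = T_lim − T_in = 340.9 − 232.9 = 108 K
γ̇_max² = ΔT_a·ρ·cp/(η·t_res) = 108·1073·2421/(3488·69.0714) = 1164.51 s⁻²
Take the square root: γ̇_max = √(1164.51) = 34.1249 s⁻¹
Solve γ̇ = πDN/h for N: N_max = γ̇_max·h/(π·D) = 34.1249 × 0.00845 / (π × 0.0701) = 1.30936 rev/s = 78.5619 rpm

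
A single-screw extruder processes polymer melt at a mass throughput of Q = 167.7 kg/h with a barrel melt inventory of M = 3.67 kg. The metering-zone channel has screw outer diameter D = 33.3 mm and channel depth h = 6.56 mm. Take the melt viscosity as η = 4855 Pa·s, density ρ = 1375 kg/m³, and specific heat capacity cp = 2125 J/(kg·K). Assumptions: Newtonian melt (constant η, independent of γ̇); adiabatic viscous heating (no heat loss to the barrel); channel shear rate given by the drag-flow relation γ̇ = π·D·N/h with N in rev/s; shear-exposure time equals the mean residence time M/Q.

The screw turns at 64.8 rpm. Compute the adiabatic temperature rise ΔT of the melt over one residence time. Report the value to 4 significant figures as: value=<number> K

value=38.83 K

Q_s = Q / 3600 = 167.7 / 3600 = 0.0465833 kg/s
t_res = M / Q_s = 3.67 ÷ 0.0465833 = 78.7835 s
Convert to SI: D = 0.0333 m, h = 0.00656 m, N = 64.8/60 = 1.08 rev/s
Shear rate: γ̇ = πDN/h = π·0.0333·1.08/0.00656 = 17.2232 s⁻¹
Adiabatic rise: ΔT = η γ̇² t_res / (ρ cp) = 4855·(17.2232)²·78.7835 / (1375·2125) = 38.8321 K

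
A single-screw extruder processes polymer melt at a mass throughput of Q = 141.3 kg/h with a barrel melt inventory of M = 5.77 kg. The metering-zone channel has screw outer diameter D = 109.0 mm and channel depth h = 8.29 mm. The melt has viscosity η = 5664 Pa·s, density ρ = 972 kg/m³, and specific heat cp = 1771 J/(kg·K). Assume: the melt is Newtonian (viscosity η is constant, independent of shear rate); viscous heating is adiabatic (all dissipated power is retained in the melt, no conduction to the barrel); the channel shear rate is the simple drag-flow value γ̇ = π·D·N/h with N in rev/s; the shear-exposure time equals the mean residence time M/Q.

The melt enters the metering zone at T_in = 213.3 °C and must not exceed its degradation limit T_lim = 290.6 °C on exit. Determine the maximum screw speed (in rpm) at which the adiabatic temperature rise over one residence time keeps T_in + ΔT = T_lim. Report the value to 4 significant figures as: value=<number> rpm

Throughput in SI: Q_s = 141.3 kg/h ÷ 3600 s/h = 0.03925 kg/s
t_res = M / Q_s = 5.77 / 0.03925 = 147.006 s
D = 109.0 mm = 0.109 m;  h = 8.29 mm = 0.00829 m
Allowable rise: ΔT_a = T_lim − T_in = 290.6 − 213.3 = 77.3 K
γ̇_max² = ΔT_a·ρ·cp/(η·t_res) = 77.3·972·1771/(5664·147.006) = 159.81 s⁻²
γ̇_max = sqrt(159.81) = 12.6416 s⁻¹
N_max = γ̇_max h / (πD) = 12.6416·0.00829/(π·0.109) = 0.306042 rev/s → ×60 = 18.3625 rpm

value=18.36 rpm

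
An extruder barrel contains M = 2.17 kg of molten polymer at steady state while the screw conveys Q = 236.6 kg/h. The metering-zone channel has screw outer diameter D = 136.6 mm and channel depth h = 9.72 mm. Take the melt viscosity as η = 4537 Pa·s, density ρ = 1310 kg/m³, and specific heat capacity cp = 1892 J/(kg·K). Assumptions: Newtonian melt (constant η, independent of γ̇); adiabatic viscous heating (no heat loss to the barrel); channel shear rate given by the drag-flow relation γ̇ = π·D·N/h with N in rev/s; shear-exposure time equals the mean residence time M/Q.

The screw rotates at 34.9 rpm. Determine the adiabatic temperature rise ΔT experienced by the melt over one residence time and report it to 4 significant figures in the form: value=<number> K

value=39.86 K

Throughput in SI: Q_s = 236.6 kg/h ÷ 3600 s/h = 0.0657222 kg/s
Mean residence time: t_res = M/Q_s = 2.17 kg / 0.0657222 kg/s = 33.0178 s
Convert to SI: D = 0.1366 m, h = 0.00972 m, N = 34.9/60 = 0.581667 rev/s
Shear rate: γ̇ = πDN/h = π·0.1366·0.581667/0.00972 = 25.6808 s⁻¹
ΔT = η·γ̇²·t_res / (ρ·cp) = 4537 · (25.6808)² · 33.0178 / (1310 · 1892) = 39.8603 K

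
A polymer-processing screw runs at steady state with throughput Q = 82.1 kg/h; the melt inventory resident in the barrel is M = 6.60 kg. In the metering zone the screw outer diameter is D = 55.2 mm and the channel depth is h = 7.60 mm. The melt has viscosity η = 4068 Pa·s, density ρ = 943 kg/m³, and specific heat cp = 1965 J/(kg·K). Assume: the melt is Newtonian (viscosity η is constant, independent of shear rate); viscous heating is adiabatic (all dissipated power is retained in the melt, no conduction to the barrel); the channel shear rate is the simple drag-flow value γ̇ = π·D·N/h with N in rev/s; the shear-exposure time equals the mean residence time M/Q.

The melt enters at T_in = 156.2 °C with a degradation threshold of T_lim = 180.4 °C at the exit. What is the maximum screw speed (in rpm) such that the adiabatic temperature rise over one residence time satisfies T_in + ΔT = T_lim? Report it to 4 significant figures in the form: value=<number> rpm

value=16.23 rpm

Q_s = Q / 3600 = 82.1 / 3600 = 0.0228056 kg/s
t_res = M / Q_s = 6.60 ÷ 0.0228056 = 289.403 s
Convert to metres: D = 0.0552 m, h = 0.0076 m
ΔT_a = T_lim − T_in = 180.4 °C − 156.2 °C = 24.2 K
Invert ΔT = ηγ̇²t_res/(ρcp) for γ̇: γ̇_max² = ΔT_a ρ cp / (η t_res) = 24.2·943·1965 / (4068·289.403) = 38.0895 s⁻²
Take the square root: γ̇_max = √(38.0895) = 6.17167 s⁻¹
N_max = γ̇_max·h / (π·D) = 6.17167 · 0.0076 / (π · 0.0552) = 0.270475 rev/s = 16.2285 rpm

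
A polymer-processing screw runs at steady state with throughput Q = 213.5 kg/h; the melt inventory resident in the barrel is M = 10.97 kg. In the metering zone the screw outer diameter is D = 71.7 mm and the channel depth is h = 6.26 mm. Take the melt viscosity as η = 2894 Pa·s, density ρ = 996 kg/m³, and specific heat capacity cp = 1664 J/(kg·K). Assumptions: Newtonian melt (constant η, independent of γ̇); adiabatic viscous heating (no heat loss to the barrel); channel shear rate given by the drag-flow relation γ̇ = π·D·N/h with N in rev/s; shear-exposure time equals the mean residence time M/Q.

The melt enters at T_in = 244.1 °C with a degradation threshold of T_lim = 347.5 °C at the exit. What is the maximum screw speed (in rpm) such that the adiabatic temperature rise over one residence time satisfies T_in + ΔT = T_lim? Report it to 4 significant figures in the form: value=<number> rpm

Convert throughput: Q = 213.5 kg/h = 213.5/3600 = 0.0593056 kg/s
t_res = M / Q_s = 10.97 ÷ 0.0593056 = 184.974 s
Convert to metres: D = 0.0717 m, h = 0.00626 m
ΔT_a = T_lim − T_in = 347.5 °C − 244.1 °C = 103.4 K
γ̇_max² = ΔT_a·ρ·cp / (η·t_res) = [103.4 × 996 × 1664] / [2894 × 184.974] = 320.128 s⁻²
Take the square root: γ̇_max = √(320.128) = 17.8921 s⁻¹
N_max = γ̇_max h / (πD) = 17.8921·0.00626/(π·0.0717) = 0.497241 rev/s → ×60 = 29.8345 rpm

value=29.83 rpm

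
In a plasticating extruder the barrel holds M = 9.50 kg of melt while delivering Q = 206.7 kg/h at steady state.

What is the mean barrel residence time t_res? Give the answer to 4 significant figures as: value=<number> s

value=165.5 s

Q_s = Q / 3600 = 206.7 / 3600 = 0.0574167 kg/s
Mean residence time: t_res = M/Q_s = 9.50 kg / 0.0574167 kg/s = 165.457 s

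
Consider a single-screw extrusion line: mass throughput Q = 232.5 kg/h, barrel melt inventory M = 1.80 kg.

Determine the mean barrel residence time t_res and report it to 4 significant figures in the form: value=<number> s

Convert throughput: Q = 232.5 kg/h = 232.5/3600 = 0.0645833 kg/s
t_res = M / Q_s = 1.80 ÷ 0.0645833 = 27.871 s

value=27.87 s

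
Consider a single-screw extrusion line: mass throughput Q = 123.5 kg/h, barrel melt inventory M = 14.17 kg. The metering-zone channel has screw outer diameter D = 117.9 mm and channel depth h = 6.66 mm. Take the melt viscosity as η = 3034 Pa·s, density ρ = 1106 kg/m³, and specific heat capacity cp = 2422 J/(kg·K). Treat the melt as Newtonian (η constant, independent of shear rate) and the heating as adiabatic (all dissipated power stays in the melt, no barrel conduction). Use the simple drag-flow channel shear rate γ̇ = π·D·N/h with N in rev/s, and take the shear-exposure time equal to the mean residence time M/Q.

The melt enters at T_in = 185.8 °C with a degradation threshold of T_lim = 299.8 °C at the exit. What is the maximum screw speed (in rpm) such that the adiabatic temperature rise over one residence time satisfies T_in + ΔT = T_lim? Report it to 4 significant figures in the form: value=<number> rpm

Convert throughput: Q = 123.5 kg/h = 123.5/3600 = 0.0343056 kg/s
t_res = M / Q_s = 14.17 ÷ 0.0343056 = 413.053 s
Geometry in SI: D = 117.9 mm → 0.1179 m, h = 6.66 mm → 0.00666 m
ΔT_a = T_lim − T_in = 299.8 °C − 185.8 °C = 114 K
γ̇_max² = ΔT_a·ρ·cp / (η·t_res) = [114 × 1106 × 2422] / [3034 × 413.053] = 243.676 s⁻²
Take the square root: γ̇_max = √(243.676) = 15.6101 s⁻¹
N_max = γ̇_max·h / (π·D) = 15.6101 · 0.00666 / (π · 0.1179) = 0.280684 rev/s = 16.841 rpm

value=16.84 rpm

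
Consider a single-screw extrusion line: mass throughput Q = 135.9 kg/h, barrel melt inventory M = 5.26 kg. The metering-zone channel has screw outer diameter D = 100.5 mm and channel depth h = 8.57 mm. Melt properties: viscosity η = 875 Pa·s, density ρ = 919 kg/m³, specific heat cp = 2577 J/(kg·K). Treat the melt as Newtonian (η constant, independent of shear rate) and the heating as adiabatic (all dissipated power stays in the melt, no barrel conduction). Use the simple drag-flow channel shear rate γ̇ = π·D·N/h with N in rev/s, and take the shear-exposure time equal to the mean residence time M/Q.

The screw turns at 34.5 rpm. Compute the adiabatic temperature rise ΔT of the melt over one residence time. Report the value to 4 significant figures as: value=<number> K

Throughput in SI: Q_s = 135.9 kg/h ÷ 3600 s/h = 0.03775 kg/s
Mean residence time: t_res = M/Q_s = 5.26 kg / 0.03775 kg/s = 139.338 s
D = 100.5 mm = 0.1005 m;  h = 8.57 mm = 0.00857 m;  N = 34.5 rpm / 60 = 0.575 rev/s
Shear rate: γ̇ = πDN/h = π·0.1005·0.575/0.00857 = 21.1838 s⁻¹
ΔT = η·γ̇²·t_res / (ρ·cp) = 875 · (21.1838)² · 139.338 / (919 · 2577) = 23.1022 K

value=23.10 K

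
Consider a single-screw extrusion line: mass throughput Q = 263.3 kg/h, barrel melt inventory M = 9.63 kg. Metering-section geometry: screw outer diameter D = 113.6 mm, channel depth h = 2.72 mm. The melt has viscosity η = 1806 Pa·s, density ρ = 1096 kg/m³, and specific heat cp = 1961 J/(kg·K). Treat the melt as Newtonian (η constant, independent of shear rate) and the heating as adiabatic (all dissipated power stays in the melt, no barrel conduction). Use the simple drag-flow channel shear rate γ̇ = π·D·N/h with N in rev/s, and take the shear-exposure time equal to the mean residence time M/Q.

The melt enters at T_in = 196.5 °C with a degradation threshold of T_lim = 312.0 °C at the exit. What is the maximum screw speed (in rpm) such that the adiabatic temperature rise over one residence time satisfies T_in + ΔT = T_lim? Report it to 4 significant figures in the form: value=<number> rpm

value=14.78 rpm

Q_s = Q / 3600 = 263.3 / 3600 = 0.0731389 kg/s
Mean residence time: t_res = M/Q_s = 9.63 kg / 0.0731389 kg/s = 131.667 s
Convert to metres: D = 0.1136 m, h = 0.00272 m
ΔT_a = T_lim − T_in = 312.0 − 196.5 = 115.5 K
γ̇_max² = ΔT_a·ρ·cp/(η·t_res) = 115.5·1096·1961/(1806·131.667) = 1043.94 s⁻²
γ̇_max = √1043.94 = 32.31 s⁻¹
N_max = γ̇_max h / (πD) = 32.31·0.00272/(π·0.1136) = 0.246251 rev/s → ×60 = 14.7751 rpm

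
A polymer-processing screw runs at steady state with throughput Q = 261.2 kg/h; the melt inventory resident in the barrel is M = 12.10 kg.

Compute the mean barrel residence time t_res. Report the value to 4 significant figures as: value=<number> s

Convert throughput: Q = 261.2 kg/h = 261.2/3600 = 0.0725556 kg/s
Mean residence time: t_res = M/Q_s = 12.10 kg / 0.0725556 kg/s = 166.769 s

value=166.8 s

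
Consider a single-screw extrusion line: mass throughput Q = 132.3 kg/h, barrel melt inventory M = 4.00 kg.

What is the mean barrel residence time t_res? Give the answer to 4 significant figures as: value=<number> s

Convert throughput: Q = 132.3 kg/h = 132.3/3600 = 0.03675 kg/s
t_res = M / Q_s = 4.00 / 0.03675 = 108.844 s

value=108.8 s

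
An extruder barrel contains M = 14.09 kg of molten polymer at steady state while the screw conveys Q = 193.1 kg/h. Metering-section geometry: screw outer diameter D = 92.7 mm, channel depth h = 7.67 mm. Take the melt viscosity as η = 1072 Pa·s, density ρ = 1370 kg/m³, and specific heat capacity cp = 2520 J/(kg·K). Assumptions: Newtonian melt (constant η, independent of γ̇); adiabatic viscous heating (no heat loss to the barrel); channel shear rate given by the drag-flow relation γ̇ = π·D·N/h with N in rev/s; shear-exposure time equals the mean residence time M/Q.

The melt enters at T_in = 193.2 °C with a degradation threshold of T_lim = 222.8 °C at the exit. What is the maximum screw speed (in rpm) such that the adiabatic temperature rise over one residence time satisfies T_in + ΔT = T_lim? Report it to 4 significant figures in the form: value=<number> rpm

value=30.10 rpm

Throughput in SI: Q_s = 193.1 kg/h ÷ 3600 s/h = 0.0536389 kg/s
Mean residence time: t_res = M/Q_s = 14.09 kg / 0.0536389 kg/s = 262.683 s
Convert to metres: D = 0.0927 m, h = 0.00767 m
ΔT_a = T_lim − T_in = 222.8 − 193.2 = 29.6 K
γ̇_max² = ΔT_a·ρ·cp / (η·t_res) = [29.6 × 1370 × 2520] / [1072 × 262.683] = 362.9 s⁻²
γ̇_max = sqrt(362.9) = 19.0499 s⁻¹
Solve γ̇ = πDN/h for N: N_max = γ̇_max·h/(π·D) = 19.0499 × 0.00767 / (π × 0.0927) = 0.501717 rev/s = 30.103 rpm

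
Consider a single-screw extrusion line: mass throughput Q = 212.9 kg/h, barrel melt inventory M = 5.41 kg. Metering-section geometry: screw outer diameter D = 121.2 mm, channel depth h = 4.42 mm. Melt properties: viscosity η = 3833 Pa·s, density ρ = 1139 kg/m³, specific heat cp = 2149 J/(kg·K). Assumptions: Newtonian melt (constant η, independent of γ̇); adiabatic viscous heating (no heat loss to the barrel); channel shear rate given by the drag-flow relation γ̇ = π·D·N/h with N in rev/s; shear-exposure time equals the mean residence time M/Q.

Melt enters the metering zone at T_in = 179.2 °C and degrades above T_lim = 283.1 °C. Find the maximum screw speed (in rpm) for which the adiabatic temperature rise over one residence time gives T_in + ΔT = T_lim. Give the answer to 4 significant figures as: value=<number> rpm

value=18.76 rpm

Throughput in SI: Q_s = 212.9 kg/h ÷ 3600 s/h = 0.0591389 kg/s
t_res = M / Q_s = 5.41 / 0.0591389 = 91.4796 s
Convert to metres: D = 0.1212 m, h = 0.00442 m
Allowable rise: ΔT_a = T_lim − T_in = 283.1 − 179.2 = 103.9 K
γ̇_max² = ΔT_a·ρ·cp/(η·t_res) = 103.9·1139·2149/(3833·91.4796) = 725.292 s⁻²
γ̇_max = √725.292 = 26.9312 s⁻¹
N_max = γ̇_max h / (πD) = 26.9312·0.00442/(π·0.1212) = 0.312627 rev/s → ×60 = 18.7576 rpm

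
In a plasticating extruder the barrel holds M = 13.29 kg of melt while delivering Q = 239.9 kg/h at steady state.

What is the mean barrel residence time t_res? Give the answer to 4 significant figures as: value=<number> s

Throughput in SI: Q_s = 239.9 kg/h ÷ 3600 s/h = 0.0666389 kg/s
t_res = M / Q_s = 13.29 / 0.0666389 = 199.433 s

value=199.4 s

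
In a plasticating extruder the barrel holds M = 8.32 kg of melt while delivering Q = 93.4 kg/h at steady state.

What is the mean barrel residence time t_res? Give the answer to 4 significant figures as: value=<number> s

value=320.7 s

Q_s = Q / 3600 = 93.4 / 3600 = 0.0259444 kg/s
Mean residence time: t_res = M/Q_s = 8.32 kg / 0.0259444 kg/s = 320.685 s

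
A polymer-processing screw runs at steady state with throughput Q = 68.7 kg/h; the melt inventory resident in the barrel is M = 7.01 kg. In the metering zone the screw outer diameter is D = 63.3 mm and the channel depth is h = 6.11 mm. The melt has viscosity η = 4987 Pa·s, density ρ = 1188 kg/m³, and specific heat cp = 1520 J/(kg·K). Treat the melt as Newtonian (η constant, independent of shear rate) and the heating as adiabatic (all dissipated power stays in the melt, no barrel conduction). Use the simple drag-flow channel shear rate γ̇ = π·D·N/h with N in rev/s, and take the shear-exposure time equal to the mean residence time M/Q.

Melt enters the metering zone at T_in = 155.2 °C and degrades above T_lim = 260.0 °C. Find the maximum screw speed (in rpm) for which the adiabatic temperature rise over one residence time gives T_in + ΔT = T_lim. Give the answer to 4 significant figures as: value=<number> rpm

Throughput in SI: Q_s = 68.7 kg/h ÷ 3600 s/h = 0.0190833 kg/s
t_res = M / Q_s = 7.01 ÷ 0.0190833 = 367.336 s
Convert to metres: D = 0.0633 m, h = 0.00611 m
Allowable rise: ΔT_a = T_lim − T_in = 260.0 − 155.2 = 104.8 K
Invert ΔT = ηγ̇²t_res/(ρcp) for γ̇: γ̇_max² = ΔT_a ρ cp / (η t_res) = 104.8·1188·1520 / (4987·367.336) = 103.304 s⁻²
Take the square root: γ̇_max = √(103.304) = 10.1639 s⁻¹
Solve γ̇ = πDN/h for N: N_max = γ̇_max·h/(π·D) = 10.1639 × 0.00611 / (π × 0.0633) = 0.312282 rev/s = 18.7369 rpm

value=18.74 rpm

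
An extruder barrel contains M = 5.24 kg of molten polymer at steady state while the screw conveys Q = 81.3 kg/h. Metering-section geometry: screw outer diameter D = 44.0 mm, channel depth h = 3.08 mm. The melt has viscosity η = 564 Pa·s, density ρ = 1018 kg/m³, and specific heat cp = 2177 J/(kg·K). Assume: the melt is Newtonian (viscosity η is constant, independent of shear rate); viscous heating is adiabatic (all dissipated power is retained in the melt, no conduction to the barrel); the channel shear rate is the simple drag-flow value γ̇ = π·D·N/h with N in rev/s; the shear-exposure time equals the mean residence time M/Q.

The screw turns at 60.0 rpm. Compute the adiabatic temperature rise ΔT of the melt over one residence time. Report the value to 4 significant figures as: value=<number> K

value=118.9 K

Convert throughput: Q = 81.3 kg/h = 81.3/3600 = 0.0225833 kg/s
Mean residence time: t_res = M/Q_s = 5.24 kg / 0.0225833 kg/s = 232.03 s
D = 44.0 mm = 0.044 m;  h = 3.08 mm = 0.00308 m;  N = 60.0 rpm / 60 = 1 rev/s
Shear rate: γ̇ = πDN/h = π·0.044·1/0.00308 = 44.8799 s⁻¹
Adiabatic rise: ΔT = η γ̇² t_res / (ρ cp) = 564·(44.8799)²·232.03 / (1018·2177) = 118.938 K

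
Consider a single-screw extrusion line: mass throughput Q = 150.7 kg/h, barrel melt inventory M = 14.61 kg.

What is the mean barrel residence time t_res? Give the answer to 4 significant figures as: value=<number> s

value=349.0 s

Convert throughput: Q = 150.7 kg/h = 150.7/3600 = 0.0418611 kg/s
Mean residence time: t_res = M/Q_s = 14.61 kg / 0.0418611 kg/s = 349.011 s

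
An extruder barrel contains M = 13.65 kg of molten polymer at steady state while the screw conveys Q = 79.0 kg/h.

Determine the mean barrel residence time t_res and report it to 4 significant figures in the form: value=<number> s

value=622.0 s

Convert throughput: Q = 79.0 kg/h = 79.0/3600 = 0.0219444 kg/s
t_res = M / Q_s = 13.65 / 0.0219444 = 622.025 s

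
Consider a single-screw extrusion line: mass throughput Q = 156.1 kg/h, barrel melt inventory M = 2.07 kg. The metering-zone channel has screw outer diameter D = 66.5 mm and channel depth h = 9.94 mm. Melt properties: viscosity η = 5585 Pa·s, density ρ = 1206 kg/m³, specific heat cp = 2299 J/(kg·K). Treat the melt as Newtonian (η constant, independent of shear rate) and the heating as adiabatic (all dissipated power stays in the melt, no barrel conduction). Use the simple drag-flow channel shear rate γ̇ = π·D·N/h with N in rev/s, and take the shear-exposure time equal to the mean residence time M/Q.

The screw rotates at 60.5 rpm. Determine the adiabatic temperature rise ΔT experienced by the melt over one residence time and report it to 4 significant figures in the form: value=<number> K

Q_s = Q / 3600 = 156.1 / 3600 = 0.0433611 kg/s
t_res = M / Q_s = 2.07 ÷ 0.0433611 = 47.7386 s
D = 66.5 mm = 0.0665 m;  h = 9.94 mm = 0.00994 m;  N = 60.5 rpm / 60 = 1.00833 rev/s
γ̇ = π D N / h = (π)(0.0665)(1.00833) / 0.00994 = 21.1928 s⁻¹
ΔT = η·γ̇²·t_res / (ρ·cp) = 5585 · (21.1928)² · 47.7386 / (1206 · 2299) = 43.1902 K

value=43.19 K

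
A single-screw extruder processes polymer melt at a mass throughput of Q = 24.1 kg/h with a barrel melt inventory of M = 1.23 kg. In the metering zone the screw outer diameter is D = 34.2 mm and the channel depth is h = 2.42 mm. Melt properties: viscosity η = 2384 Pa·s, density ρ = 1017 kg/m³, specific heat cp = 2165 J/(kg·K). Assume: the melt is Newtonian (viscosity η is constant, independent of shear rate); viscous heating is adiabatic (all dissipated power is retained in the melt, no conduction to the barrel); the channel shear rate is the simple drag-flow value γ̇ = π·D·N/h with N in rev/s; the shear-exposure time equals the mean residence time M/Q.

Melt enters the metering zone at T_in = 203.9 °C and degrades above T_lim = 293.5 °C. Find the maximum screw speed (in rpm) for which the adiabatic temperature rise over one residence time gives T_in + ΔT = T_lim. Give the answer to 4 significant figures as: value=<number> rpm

Q_s = Q / 3600 = 24.1 / 3600 = 0.00669444 kg/s
t_res = M / Q_s = 1.23 / 0.00669444 = 183.734 s
Geometry in SI: D = 34.2 mm → 0.0342 m, h = 2.42 mm → 0.00242 m
ΔT_a = T_lim − T_in = 293.5 °C − 203.9 °C = 89.6 K
γ̇_max² = ΔT_a·ρ·cp/(η·t_res) = 89.6·1017·2165/(2384·183.734) = 450.391 s⁻²
Take the square root: γ̇_max = √(450.391) = 21.2224 s⁻¹
N_max = γ̇_max h / (πD) = 21.2224·0.00242/(π·0.0342) = 0.478007 rev/s → ×60 = 28.6804 rpm

value=28.68 rpm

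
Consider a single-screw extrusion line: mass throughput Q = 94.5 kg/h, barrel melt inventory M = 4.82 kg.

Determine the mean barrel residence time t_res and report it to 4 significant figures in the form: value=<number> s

value=183.6 s

Convert throughput: Q = 94.5 kg/h = 94.5/3600 = 0.02625 kg/s
t_res = M / Q_s = 4.82 ÷ 0.02625 = 183.619 s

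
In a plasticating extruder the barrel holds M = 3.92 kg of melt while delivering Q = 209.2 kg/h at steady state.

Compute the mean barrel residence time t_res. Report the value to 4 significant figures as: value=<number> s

value=67.46 s

Q_s = Q / 3600 = 209.2 / 3600 = 0.0581111 kg/s
t_res = M / Q_s = 3.92 / 0.0581111 = 67.457 s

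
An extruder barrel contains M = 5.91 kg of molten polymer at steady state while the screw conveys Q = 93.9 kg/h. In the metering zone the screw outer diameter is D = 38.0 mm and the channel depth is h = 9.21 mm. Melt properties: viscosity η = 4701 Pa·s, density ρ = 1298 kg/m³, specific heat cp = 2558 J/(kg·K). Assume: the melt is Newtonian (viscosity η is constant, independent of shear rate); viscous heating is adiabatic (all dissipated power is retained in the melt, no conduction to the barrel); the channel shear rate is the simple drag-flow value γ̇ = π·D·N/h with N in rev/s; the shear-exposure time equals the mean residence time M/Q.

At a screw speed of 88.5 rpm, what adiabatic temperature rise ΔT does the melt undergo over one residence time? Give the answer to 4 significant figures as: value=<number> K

Convert throughput: Q = 93.9 kg/h = 93.9/3600 = 0.0260833 kg/s
t_res = M / Q_s = 5.91 ÷ 0.0260833 = 226.581 s
Convert to SI: D = 0.038 m, h = 0.00921 m, N = 88.5/60 = 1.475 rev/s
γ̇ = π D N / h = (π)(0.038)(1.475) / 0.00921 = 19.119 s⁻¹
ΔT = η·γ̇²·t_res/(ρ·cp) = [4701 × 19.119² × 226.581] / [1298 × 2558] = 117.266 K

value=117.3 K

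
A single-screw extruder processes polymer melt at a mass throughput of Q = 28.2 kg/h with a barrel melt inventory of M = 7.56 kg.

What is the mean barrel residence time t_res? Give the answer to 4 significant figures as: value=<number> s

value=965.1 s

Throughput in SI: Q_s = 28.2 kg/h ÷ 3600 s/h = 0.00783333 kg/s
t_res = M / Q_s = 7.56 / 0.00783333 = 965.106 s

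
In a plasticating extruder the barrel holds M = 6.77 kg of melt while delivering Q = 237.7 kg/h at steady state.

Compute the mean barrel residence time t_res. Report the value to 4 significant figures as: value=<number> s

value=102.5 s

Throughput in SI: Q_s = 237.7 kg/h ÷ 3600 s/h = 0.0660278 kg/s
t_res = M / Q_s = 6.77 ÷ 0.0660278 = 102.533 s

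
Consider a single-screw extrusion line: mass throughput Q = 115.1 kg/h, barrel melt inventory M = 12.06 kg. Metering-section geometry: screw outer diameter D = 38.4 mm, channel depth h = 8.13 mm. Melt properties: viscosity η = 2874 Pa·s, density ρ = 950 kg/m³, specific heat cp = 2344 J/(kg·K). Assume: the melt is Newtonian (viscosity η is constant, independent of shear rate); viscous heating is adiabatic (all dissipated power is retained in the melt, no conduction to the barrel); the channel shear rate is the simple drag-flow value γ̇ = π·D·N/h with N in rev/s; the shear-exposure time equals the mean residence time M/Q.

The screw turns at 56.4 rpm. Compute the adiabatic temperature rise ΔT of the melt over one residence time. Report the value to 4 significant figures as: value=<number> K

Q_s = Q / 3600 = 115.1 / 3600 = 0.0319722 kg/s
t_res = M / Q_s = 12.06 / 0.0319722 = 377.202 s
Geometry in metres: D = 38.4 mm → 0.0384 m, h = 8.13 mm → 0.00813 m; screw speed N = 56.4 rpm = 0.94 rev/s
γ̇ = π D N / h = (π)(0.0384)(0.94) / 0.00813 = 13.9482 s⁻¹
ΔT = η·γ̇²·t_res / (ρ·cp) = 2874 · (13.9482)² · 377.202 / (950 · 2344) = 94.7146 K

value=94.71 K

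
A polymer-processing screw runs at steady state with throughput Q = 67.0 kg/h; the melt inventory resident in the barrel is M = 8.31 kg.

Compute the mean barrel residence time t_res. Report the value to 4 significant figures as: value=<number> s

Convert throughput: Q = 67.0 kg/h = 67.0/3600 = 0.0186111 kg/s
Mean residence time: t_res = M/Q_s = 8.31 kg / 0.0186111 kg/s = 446.507 s

value=446.5 s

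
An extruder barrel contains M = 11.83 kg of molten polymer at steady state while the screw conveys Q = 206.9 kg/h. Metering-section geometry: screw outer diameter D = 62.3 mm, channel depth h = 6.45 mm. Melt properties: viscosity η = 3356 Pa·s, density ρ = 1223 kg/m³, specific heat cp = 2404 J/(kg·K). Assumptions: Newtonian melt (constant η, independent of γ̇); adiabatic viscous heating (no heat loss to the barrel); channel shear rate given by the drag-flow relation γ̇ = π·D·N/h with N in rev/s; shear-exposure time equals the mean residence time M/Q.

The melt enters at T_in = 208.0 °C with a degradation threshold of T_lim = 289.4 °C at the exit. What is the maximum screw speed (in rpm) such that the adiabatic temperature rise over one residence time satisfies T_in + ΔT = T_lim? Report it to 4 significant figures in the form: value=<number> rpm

Convert throughput: Q = 206.9 kg/h = 206.9/3600 = 0.0574722 kg/s
t_res = M / Q_s = 11.83 ÷ 0.0574722 = 205.839 s
Geometry in SI: D = 62.3 mm → 0.0623 m, h = 6.45 mm → 0.00645 m
ΔT_a = T_lim − T_in = 289.4 − 208.0 = 81.4 K
γ̇_max² = ΔT_a·ρ·cp/(η·t_res) = 81.4·1223·2404/(3356·205.839) = 346.447 s⁻²
γ̇_max = √346.447 = 18.6131 s⁻¹
N_max = γ̇_max h / (πD) = 18.6131·0.00645/(π·0.0623) = 0.613395 rev/s → ×60 = 36.8037 rpm

value=36.80 rpm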